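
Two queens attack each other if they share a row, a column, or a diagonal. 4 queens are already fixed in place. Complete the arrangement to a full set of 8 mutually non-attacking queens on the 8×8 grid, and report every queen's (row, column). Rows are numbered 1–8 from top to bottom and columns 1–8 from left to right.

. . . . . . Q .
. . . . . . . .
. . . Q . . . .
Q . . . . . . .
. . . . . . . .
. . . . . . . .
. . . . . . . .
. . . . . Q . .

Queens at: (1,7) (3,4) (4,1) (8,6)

(1,7) (2,2) (3,4) (4,1) (5,8) (6,5) (7,3) (8,6)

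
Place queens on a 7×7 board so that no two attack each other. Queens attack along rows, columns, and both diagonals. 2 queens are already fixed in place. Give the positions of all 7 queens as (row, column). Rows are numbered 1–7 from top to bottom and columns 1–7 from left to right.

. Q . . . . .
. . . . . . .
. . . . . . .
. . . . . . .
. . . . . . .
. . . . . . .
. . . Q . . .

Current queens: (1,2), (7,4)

Row 2: attacked by (1,2)→{1,2,3}; (7,4)→{4}. Safe: 5, 6, 7. Place at column 7.
Row 3: attacked by (1,2)→{2,4}; (2,7)→{6,7}; (7,4)→{4}. Safe: 1, 3, 5. Place at column 5.
Row 4: attacked by (1,2)→{2,5}; (2,7)→{5,7}; (3,5)→{4,5,6}; (7,4)→{1,4,7}. Safe: 3. Place at column 3.
Row 5: attacked by (1,2)→{2,6}; (2,7)→{4,7}; (3,5)→{3,5,7}; (4,3)→{2,3,4}; (7,4)→{2,4,6}. Safe: 1. Place at column 1.
Row 6: attacked by (1,2)→{2,7}; (2,7)→{3,7}; (3,5)→{2,5}; (4,3)→{1,3,5}; (5,1)→{1,2}; (7,4)→{3,4,5}. Safe: 6. Place at column 6.
Columns [2, 7, 5, 3, 1, 6, 4], r−c [-1, -5, -2, 1, 4, 0, 3], r+c [3, 9, 8, 7, 6, 12, 11] are all distinct, so no two queens attack.

(1,2) (2,7) (3,5) (4,3) (5,1) (6,6) (7,4)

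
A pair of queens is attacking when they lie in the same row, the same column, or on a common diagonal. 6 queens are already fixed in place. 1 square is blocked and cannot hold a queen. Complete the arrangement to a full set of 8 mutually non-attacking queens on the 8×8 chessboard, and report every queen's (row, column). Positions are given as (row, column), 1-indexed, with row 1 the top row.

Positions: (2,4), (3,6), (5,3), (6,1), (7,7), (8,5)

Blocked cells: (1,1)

(1,2) (2,4) (3,6) (4,8) (5,3) (6,1) (7,7) (8,5)

Row 1: attacked by (2,4)→{3,4,5}; (3,6)→{4,6,8}; (5,3)→{3,7}; (6,1)→{1,6}; (7,7)→{1,7}; (8,5)→{5}. Blocked: 1. Safe: 2. Place at column 2.
Row 4: attacked by (1,2)→{2,5}; (2,4)→{2,4,6}; (3,6)→{5,6,7}; (5,3)→{2,3,4}; (6,1)→{1,3}; (7,7)→{4,7}; (8,5)→{1,5}. Safe: 8. Place at column 8.
Columns [2, 4, 6, 8, 3, 1, 7, 5], r−c [-1, -2, -3, -4, 2, 5, 0, 3], r+c [3, 6, 9, 12, 8, 7, 14, 13] are all distinct, so no two queens attack.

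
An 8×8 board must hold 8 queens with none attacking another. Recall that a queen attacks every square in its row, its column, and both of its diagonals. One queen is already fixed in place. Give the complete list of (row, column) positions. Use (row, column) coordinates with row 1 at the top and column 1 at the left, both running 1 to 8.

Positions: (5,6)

(1,7) (2,1) (3,3) (4,8) (5,6) (6,4) (7,2) (8,5)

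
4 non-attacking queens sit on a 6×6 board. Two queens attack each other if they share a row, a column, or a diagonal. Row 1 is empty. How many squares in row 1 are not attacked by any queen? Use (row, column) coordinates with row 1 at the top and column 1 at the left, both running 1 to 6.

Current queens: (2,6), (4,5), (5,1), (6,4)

(2,6) attacks row 1 at column 6 and diagonals 5.
(4,5) attacks row 1 at column 5 and diagonals 2.
(5,1) attacks row 1 at column 1 and diagonals 5.
(6,4) attacks row 1 at column 4.
Attacked columns: {1, 2, 4, 5, 6}. Safe: {3}.

1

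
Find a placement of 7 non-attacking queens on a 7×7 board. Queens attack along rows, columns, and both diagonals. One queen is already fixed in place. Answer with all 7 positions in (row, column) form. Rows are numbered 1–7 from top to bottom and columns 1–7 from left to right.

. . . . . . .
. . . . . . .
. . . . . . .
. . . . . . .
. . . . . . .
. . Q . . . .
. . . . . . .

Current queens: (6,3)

Row 1: attacked by (6,3)→{3}. Safe: 1, 2, 4, 5, 6, 7. Place at column 4.
Row 2: attacked by (1,4)→{3,4,5}; (6,3)→{3,7}. Safe: 1, 2, 6. Place at column 1.
Row 3: attacked by (1,4)→{2,4,6}; (2,1)→{1,2}; (6,3)→{3,6}. Safe: 5, 7. Place at column 5.
Row 4: attacked by (1,4)→{1,4,7}; (2,1)→{1,3}; (3,5)→{4,5,6}; (6,3)→{1,3,5}. Safe: 2. Place at column 2.
Row 5: attacked by (1,4)→{4}; (2,1)→{1,4}; (3,5)→{3,5,7}; (4,2)→{1,2,3}; (6,3)→{2,3,4}. Safe: 6. Place at column 6.
Row 7: attacked by (1,4)→{4}; (2,1)→{1,6}; (3,5)→{1,5}; (4,2)→{2,5}; (5,6)→{4,6}; (6,3)→{2,3,4}. Safe: 7. Place at column 7.
Columns [4, 1, 5, 2, 6, 3, 7], r−c [-3, 1, -2, 2, -1, 3, 0], r+c [5, 3, 8, 6, 11, 9, 14] are all distinct, so no two queens attack.

(1,4) (2,1) (3,5) (4,2) (5,6) (6,3) (7,7)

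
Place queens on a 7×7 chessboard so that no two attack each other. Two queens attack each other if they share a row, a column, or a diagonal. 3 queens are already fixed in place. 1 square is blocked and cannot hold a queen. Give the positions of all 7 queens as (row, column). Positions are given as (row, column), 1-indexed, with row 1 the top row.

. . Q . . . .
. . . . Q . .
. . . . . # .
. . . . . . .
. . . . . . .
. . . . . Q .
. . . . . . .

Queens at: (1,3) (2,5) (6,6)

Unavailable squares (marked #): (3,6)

Row 3: attacked by (1,3)→{1,3,5}; (2,5)→{4,5,6}; (6,6)→{3,6}. Blocked: 6. Safe: 2, 7. Place at column 7.
Row 4: attacked by (1,3)→{3,6}; (2,5)→{3,5,7}; (3,7)→{6,7}; (6,6)→{4,6}. Safe: 1, 2. Place at column 2.
Row 5: attacked by (1,3)→{3,7}; (2,5)→{2,5}; (3,7)→{5,7}; (4,2)→{1,2,3}; (6,6)→{5,6,7}. Safe: 4. Place at column 4.
Row 7: attacked by (1,3)→{3}; (2,5)→{5}; (3,7)→{3,7}; (4,2)→{2,5}; (5,4)→{2,4,6}; (6,6)→{5,6,7}. Safe: 1. Place at column 1.
Columns [3, 5, 7, 2, 4, 6, 1], r−c [-2, -3, -4, 2, 1, 0, 6], r+c [4, 7, 10, 6, 9, 12, 8] are all distinct, so no two queens attack.

(1,3) (2,5) (3,7) (4,2) (5,4) (6,6) (7,1)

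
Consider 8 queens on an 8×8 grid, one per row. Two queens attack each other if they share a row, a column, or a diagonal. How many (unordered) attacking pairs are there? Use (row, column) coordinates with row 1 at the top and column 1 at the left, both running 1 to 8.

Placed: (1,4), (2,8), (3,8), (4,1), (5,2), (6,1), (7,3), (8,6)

6

Same column: (2,8)–(3,8) (column 8); (4,1)–(6,1) (column 1).
Same diagonal: (1,4)–(4,1) (|1−4| = |4−1| = 3); (2,8)–(7,3) (|2−7| = |8−3| = 5); (4,1)–(5,2) (|4−5| = |1−2| = 1); (5,2)–(6,1) (|5−6| = |2−1| = 1).
Total attacking pairs: 6.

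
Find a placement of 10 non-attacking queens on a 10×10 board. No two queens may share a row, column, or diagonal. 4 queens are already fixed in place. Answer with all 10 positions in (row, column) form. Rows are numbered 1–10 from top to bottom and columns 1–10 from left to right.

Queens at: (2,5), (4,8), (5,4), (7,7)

(1,9) (2,5) (3,1) (4,8) (5,4) (6,2) (7,7) (8,10) (9,6) (10,3)

Row 1: attacked by (2,5)→{4,5,6}; (4,8)→{5,8}; (5,4)→{4,8}; (7,7)→{1,7}. Safe: 2, 3, 9, 10. Place at column 9.
Row 3: attacked by (1,9)→{7,9}; (2,5)→{4,5,6}; (4,8)→{7,8,9}; (5,4)→{2,4,6}; (7,7)→{3,7}. Safe: 1, 10. Place at column 1.
Row 6: attacked by (1,9)→{4,9}; (2,5)→{1,5,9}; (3,1)→{1,4}; (4,8)→{6,8,10}; (5,4)→{3,4,5}; (7,7)→{6,7,8}. Safe: 2. Place at column 2.
Row 8: attacked by (1,9)→{2,9}; (2,5)→{5}; (3,1)→{1,6}; (4,8)→{4,8}; (5,4)→{1,4,7}; (6,2)→{2,4}; (7,7)→{6,7,8}. Safe: 3, 10. Place at column 10.
Row 9: attacked by (1,9)→{1,9}; (2,5)→{5}; (3,1)→{1,7}; (4,8)→{3,8}; (5,4)→{4,8}; (6,2)→{2,5}; (7,7)→{5,7,9}; (8,10)→{9,10}. Safe: 6. Place at column 6.
Row 10: attacked by (1,9)→{9}; (2,5)→{5}; (3,1)→{1,8}; (4,8)→{2,8}; (5,4)→{4,9}; (6,2)→{2,6}; (7,7)→{4,7,10}; (8,10)→{8,10}; (9,6)→{5,6,7}. Safe: 3. Place at column 3.
Columns [9, 5, 1, 8, 4, 2, 7, 10, 6, 3], r−c [-8, -3, 2, -4, 1, 4, 0, -2, 3, 7], r+c [10, 7, 4, 12, 9, 8, 14, 18, 15, 13] are all distinct, so no two queens attack.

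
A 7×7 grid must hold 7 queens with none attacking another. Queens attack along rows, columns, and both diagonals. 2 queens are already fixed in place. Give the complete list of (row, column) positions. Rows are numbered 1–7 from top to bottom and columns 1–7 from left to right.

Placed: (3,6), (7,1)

Row 1: attacked by (3,6)→{4,6}; (7,1)→{1,7}. Safe: 2, 3, 5. Place at column 5.
Row 2: attacked by (1,5)→{4,5,6}; (3,6)→{5,6,7}; (7,1)→{1,6}. Safe: 2, 3. Place at column 2.
Row 4: attacked by (1,5)→{2,5}; (2,2)→{2,4}; (3,6)→{5,6,7}; (7,1)→{1,4}. Safe: 3. Place at column 3.
Row 5: attacked by (1,5)→{1,5}; (2,2)→{2,5}; (3,6)→{4,6}; (4,3)→{2,3,4}; (7,1)→{1,3}. Safe: 7. Place at column 7.
Row 6: attacked by (1,5)→{5}; (2,2)→{2,6}; (3,6)→{3,6}; (4,3)→{1,3,5}; (5,7)→{6,7}; (7,1)→{1,2}. Safe: 4. Place at column 4.
Columns [5, 2, 6, 3, 7, 4, 1], r−c [-4, 0, -3, 1, -2, 2, 6], r+c [6, 4, 9, 7, 12, 10, 8] are all distinct, so no two queens attack.

(1,5) (2,2) (3,6) (4,3) (5,7) (6,4) (7,1)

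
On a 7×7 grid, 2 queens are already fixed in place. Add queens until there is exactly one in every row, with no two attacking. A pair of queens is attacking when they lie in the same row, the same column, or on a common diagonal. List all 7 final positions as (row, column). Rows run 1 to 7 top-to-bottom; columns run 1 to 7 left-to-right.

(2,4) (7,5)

(1,1) (2,4) (3,7) (4,3) (5,6) (6,2) (7,5)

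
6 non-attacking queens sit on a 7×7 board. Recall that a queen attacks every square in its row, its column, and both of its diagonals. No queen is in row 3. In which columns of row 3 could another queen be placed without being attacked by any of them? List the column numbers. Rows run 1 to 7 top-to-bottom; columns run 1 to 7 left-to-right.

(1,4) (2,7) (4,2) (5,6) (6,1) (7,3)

(1,4) attacks row 3 at column 4 and diagonals 2, 6.
(2,7) attacks row 3 at column 7 and diagonals 6.
(4,2) attacks row 3 at column 2 and diagonals 1, 3.
(5,6) attacks row 3 at column 6 and diagonals 4.
(6,1) attacks row 3 at column 1 and diagonals 4.
(7,3) attacks row 3 at column 3 and diagonals 7.
Attacked columns: {1, 2, 3, 4, 6, 7}. Safe: {5}.

columns 5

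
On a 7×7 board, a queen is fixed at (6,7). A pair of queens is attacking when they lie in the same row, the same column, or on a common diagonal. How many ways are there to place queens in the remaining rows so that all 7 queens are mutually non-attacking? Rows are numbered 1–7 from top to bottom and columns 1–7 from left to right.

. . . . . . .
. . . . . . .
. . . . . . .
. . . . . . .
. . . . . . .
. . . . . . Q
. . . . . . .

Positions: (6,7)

Branch on row 1: col 1 → 1; col 3 → 2; col 4 → 2; col 5 → 1; col 6 → 1.
Sum: 1 + 2 + 2 + 1 + 1 = 7.

7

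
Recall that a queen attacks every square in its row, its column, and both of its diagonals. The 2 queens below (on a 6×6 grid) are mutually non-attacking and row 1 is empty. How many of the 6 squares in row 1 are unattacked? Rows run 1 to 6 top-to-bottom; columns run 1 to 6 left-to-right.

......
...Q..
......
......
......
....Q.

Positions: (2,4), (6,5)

(2,4) attacks row 1 at column 4 and diagonals 3, 5.
(6,5) attacks row 1 at column 5.
Attacked columns: {3, 4, 5}. Safe: {1, 2, 6}.

3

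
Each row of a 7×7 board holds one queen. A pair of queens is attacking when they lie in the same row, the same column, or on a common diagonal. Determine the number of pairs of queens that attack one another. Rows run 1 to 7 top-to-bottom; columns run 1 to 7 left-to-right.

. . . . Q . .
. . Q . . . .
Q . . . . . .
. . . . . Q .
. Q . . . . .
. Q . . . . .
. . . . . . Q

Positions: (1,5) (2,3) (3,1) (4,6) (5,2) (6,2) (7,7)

1

Same column: (5,2)–(6,2) (column 2).
Total attacking pairs: 1.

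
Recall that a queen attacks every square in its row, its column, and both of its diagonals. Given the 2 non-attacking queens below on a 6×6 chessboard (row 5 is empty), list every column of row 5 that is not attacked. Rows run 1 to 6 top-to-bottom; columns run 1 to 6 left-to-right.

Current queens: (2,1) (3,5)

columns 2, 6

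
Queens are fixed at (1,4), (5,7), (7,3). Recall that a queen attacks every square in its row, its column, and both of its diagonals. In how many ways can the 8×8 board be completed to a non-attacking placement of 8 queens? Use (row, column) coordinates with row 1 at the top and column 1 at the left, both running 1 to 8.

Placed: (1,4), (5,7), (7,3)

Branch on row 2: col 1 → 0; col 2 → 1; col 6 → 1.
Sum: 0 + 1 + 1 = 2.

2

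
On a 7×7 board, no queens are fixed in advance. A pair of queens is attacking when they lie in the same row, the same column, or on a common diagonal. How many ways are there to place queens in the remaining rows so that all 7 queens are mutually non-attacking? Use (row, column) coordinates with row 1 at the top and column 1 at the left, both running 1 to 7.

Branch on row 1: col 1 → 4; col 2 → 7; col 3 → 6; col 4 → 6; col 5 → 6; col 6 → 7; col 7 → 4.
Sum: 4 + 7 + 6 + 6 + 6 + 7 + 4 = 40.
(This is the classic 7-queens count.)

40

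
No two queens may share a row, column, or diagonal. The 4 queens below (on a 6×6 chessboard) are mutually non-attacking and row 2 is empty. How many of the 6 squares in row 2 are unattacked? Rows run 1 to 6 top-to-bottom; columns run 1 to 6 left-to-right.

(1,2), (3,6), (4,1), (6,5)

(1,2) attacks row 2 at column 2 and diagonals 1, 3.
(3,6) attacks row 2 at column 6 and diagonals 5.
(4,1) attacks row 2 at column 1 and diagonals 3.
(6,5) attacks row 2 at column 5 and diagonals 1.
Attacked columns: {1, 2, 3, 5, 6}. Safe: {4}.

1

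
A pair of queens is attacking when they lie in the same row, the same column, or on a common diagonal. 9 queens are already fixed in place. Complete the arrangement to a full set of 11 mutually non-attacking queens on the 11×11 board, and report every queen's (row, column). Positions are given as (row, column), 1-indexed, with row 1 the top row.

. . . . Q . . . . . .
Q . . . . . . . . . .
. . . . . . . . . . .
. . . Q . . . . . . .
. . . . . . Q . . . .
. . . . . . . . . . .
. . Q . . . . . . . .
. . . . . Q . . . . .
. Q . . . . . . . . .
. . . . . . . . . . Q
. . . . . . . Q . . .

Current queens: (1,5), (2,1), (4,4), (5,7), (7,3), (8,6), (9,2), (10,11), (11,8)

(1,5) (2,1) (3,10) (4,4) (5,7) (6,9) (7,3) (8,6) (9,2) (10,11) (11,8)

Row 3: attacked by (1,5)→{3,5,7}; (2,1)→{1,2}; (4,4)→{3,4,5}; (5,7)→{5,7,9}; (7,3)→{3,7}; (8,6)→{1,6,11}; (9,2)→{2,8}; (10,11)→{4,11}; (11,8)→{8}. Safe: 10. Place at column 10.
Row 6: attacked by (1,5)→{5,10}; (2,1)→{1,5}; (3,10)→{7,10}; (4,4)→{2,4,6}; (5,7)→{6,7,8}; (7,3)→{2,3,4}; (8,6)→{4,6,8}; (9,2)→{2,5}; (10,11)→{7,11}; (11,8)→{3,8}. Safe: 9. Place at column 9.
Columns [5, 1, 10, 4, 7, 9, 3, 6, 2, 11, 8], r−c [-4, 1, -7, 0, -2, -3, 4, 2, 7, -1, 3], r+c [6, 3, 13, 8, 12, 15, 10, 14, 11, 21, 19] are all distinct, so no two queens attack.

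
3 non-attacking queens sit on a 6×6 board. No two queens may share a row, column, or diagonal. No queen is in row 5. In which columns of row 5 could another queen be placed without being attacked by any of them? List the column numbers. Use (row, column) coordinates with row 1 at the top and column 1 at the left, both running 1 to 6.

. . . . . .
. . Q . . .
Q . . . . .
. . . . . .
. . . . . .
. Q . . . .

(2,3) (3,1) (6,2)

(2,3) attacks row 5 at column 3 and diagonals 6.
(3,1) attacks row 5 at column 1 and diagonals 3.
(6,2) attacks row 5 at column 2 and diagonals 1, 3.
Attacked columns: {1, 2, 3, 6}. Safe: {4, 5}.

columns 4, 5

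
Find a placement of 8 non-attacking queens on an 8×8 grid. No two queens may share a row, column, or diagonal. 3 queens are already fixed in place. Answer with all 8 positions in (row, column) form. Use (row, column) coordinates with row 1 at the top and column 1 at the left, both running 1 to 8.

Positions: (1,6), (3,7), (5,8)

Row 2: attacked by (1,6)→{5,6,7}; (3,7)→{6,7,8}; (5,8)→{5,8}. Safe: 1, 2, 3, 4. Place at column 3.
Row 4: attacked by (1,6)→{3,6}; (2,3)→{1,3,5}; (3,7)→{6,7,8}; (5,8)→{7,8}. Safe: 2, 4. Place at column 2.
Row 6: attacked by (1,6)→{1,6}; (2,3)→{3,7}; (3,7)→{4,7}; (4,2)→{2,4}; (5,8)→{7,8}. Safe: 5. Place at column 5.
Row 7: attacked by (1,6)→{6}; (2,3)→{3,8}; (3,7)→{3,7}; (4,2)→{2,5}; (5,8)→{6,8}; (6,5)→{4,5,6}. Safe: 1. Place at column 1.
Row 8: attacked by (1,6)→{6}; (2,3)→{3}; (3,7)→{2,7}; (4,2)→{2,6}; (5,8)→{5,8}; (6,5)→{3,5,7}; (7,1)→{1,2}. Safe: 4. Place at column 4.
Columns [6, 3, 7, 2, 8, 5, 1, 4], r−c [-5, -1, -4, 2, -3, 1, 6, 4], r+c [7, 5, 10, 6, 13, 11, 8, 12] are all distinct, so no two queens attack.

(1,6) (2,3) (3,7) (4,2) (5,8) (6,5) (7,1) (8,4)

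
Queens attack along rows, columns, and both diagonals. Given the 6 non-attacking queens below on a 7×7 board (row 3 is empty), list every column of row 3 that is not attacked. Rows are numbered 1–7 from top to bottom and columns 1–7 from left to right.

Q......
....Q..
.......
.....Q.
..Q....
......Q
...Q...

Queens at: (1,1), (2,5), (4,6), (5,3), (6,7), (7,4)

(1,1) attacks row 3 at column 1 and diagonals 3.
(2,5) attacks row 3 at column 5 and diagonals 4, 6.
(4,6) attacks row 3 at column 6 and diagonals 5, 7.
(5,3) attacks row 3 at column 3 and diagonals 1, 5.
(6,7) attacks row 3 at column 7 and diagonals 4.
(7,4) attacks row 3 at column 4.
Attacked columns: {1, 3, 4, 5, 6, 7}. Safe: {2}.

columns 2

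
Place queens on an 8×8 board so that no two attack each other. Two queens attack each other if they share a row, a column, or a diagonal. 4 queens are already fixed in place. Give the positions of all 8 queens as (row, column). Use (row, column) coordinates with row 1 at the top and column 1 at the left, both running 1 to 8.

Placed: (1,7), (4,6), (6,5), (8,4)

(1,7) (2,3) (3,1) (4,6) (5,8) (6,5) (7,2) (8,4)

Row 2: attacked by (1,7)→{6,7,8}; (4,6)→{4,6,8}; (6,5)→{1,5}; (8,4)→{4}. Safe: 2, 3. Place at column 3.
Row 3: attacked by (1,7)→{5,7}; (2,3)→{2,3,4}; (4,6)→{5,6,7}; (6,5)→{2,5,8}; (8,4)→{4}. Safe: 1. Place at column 1.
Row 5: attacked by (1,7)→{3,7}; (2,3)→{3,6}; (3,1)→{1,3}; (4,6)→{5,6,7}; (6,5)→{4,5,6}; (8,4)→{1,4,7}. Safe: 2, 8. Place at column 8.
Row 7: attacked by (1,7)→{1,7}; (2,3)→{3,8}; (3,1)→{1,5}; (4,6)→{3,6}; (5,8)→{6,8}; (6,5)→{4,5,6}; (8,4)→{3,4,5}. Safe: 2. Place at column 2.
Columns [7, 3, 1, 6, 8, 5, 2, 4], r−c [-6, -1, 2, -2, -3, 1, 5, 4], r+c [8, 5, 4, 10, 13, 11, 9, 12] are all distinct, so no two queens attack.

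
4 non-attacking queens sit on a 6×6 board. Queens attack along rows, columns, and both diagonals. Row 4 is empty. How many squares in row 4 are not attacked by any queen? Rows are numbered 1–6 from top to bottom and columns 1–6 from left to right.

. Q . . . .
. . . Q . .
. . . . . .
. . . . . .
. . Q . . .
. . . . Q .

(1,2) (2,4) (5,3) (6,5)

(1,2) attacks row 4 at column 2 and diagonals 5.
(2,4) attacks row 4 at column 4 and diagonals 2, 6.
(5,3) attacks row 4 at column 3 and diagonals 2, 4.
(6,5) attacks row 4 at column 5 and diagonals 3.
Attacked columns: {2, 3, 4, 5, 6}. Safe: {1}.

1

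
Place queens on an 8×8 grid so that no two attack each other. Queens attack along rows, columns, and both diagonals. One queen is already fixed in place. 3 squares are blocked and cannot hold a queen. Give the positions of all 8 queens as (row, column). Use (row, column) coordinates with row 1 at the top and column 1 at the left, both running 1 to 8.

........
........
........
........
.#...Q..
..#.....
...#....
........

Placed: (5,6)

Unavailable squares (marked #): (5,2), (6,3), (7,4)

Row 1: attacked by (5,6)→{2,6}. Safe: 1, 3, 4, 5, 7, 8. Place at column 8.
Row 2: attacked by (1,8)→{7,8}; (5,6)→{3,6}. Safe: 1, 2, 4, 5. Place at column 4.
Row 3: attacked by (1,8)→{6,8}; (2,4)→{3,4,5}; (5,6)→{4,6,8}. Safe: 1, 2, 7. Place at column 1.
Row 4: attacked by (1,8)→{5,8}; (2,4)→{2,4,6}; (3,1)→{1,2}; (5,6)→{5,6,7}. Safe: 3. Place at column 3.
Row 6: attacked by (1,8)→{3,8}; (2,4)→{4,8}; (3,1)→{1,4}; (4,3)→{1,3,5}; (5,6)→{5,6,7}. Blocked: 3. Safe: 2. Place at column 2.
Row 7: attacked by (1,8)→{2,8}; (2,4)→{4}; (3,1)→{1,5}; (4,3)→{3,6}; (5,6)→{4,6,8}; (6,2)→{1,2,3}. Blocked: 4. Safe: 7. Place at column 7.
Row 8: attacked by (1,8)→{1,8}; (2,4)→{4}; (3,1)→{1,6}; (4,3)→{3,7}; (5,6)→{3,6}; (6,2)→{2,4}; (7,7)→{6,7,8}. Safe: 5. Place at column 5.
Columns [8, 4, 1, 3, 6, 2, 7, 5], r−c [-7, -2, 2, 1, -1, 4, 0, 3], r+c [9, 6, 4, 7, 11, 8, 14, 13] are all distinct, so no two queens attack.

(1,8) (2,4) (3,1) (4,3) (5,6) (6,2) (7,7) (8,5)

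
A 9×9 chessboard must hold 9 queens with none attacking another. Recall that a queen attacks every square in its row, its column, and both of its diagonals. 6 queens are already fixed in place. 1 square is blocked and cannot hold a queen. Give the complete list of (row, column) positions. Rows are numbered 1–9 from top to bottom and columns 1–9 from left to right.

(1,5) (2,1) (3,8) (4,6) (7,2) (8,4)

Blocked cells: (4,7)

(1,5) (2,1) (3,8) (4,6) (5,3) (6,7) (7,2) (8,4) (9,9)

Row 5: attacked by (1,5)→{1,5,9}; (2,1)→{1,4}; (3,8)→{6,8}; (4,6)→{5,6,7}; (7,2)→{2,4}; (8,4)→{1,4,7}. Safe: 3. Place at column 3.
Row 6: attacked by (1,5)→{5}; (2,1)→{1,5}; (3,8)→{5,8}; (4,6)→{4,6,8}; (5,3)→{2,3,4}; (7,2)→{1,2,3}; (8,4)→{2,4,6}. Safe: 7, 9. Place at column 7.
Row 9: attacked by (1,5)→{5}; (2,1)→{1,8}; (3,8)→{2,8}; (4,6)→{1,6}; (5,3)→{3,7}; (6,7)→{4,7}; (7,2)→{2,4}; (8,4)→{3,4,5}. Safe: 9. Place at column 9.
Columns [5, 1, 8, 6, 3, 7, 2, 4, 9], r−c [-4, 1, -5, -2, 2, -1, 5, 4, 0], r+c [6, 3, 11, 10, 8, 13, 9, 12, 18] are all distinct, so no two queens attack.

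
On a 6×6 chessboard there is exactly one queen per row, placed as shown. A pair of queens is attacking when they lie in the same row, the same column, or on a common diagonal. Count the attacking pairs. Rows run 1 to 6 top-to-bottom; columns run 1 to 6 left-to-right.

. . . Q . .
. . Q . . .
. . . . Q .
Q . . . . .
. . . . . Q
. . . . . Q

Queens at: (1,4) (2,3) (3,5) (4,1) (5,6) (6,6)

Same column: (5,6)–(6,6) (column 6).
Same diagonal: (1,4)–(2,3) (|1−2| = |4−3| = 1); (1,4)–(4,1) (|1−4| = |4−1| = 3); (2,3)–(4,1) (|2−4| = |3−1| = 2); (2,3)–(5,6) (|2−5| = |3−6| = 3).
Total attacking pairs: 5.

5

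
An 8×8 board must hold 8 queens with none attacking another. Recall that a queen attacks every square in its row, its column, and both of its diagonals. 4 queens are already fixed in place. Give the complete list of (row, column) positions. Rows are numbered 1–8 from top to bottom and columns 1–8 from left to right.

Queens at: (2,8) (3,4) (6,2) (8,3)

(1,5) (2,8) (3,4) (4,1) (5,7) (6,2) (7,6) (8,3)

Row 1: attacked by (2,8)→{7,8}; (3,4)→{2,4,6}; (6,2)→{2,7}; (8,3)→{3}. Safe: 1, 5. Place at column 5.
Row 4: attacked by (1,5)→{2,5,8}; (2,8)→{6,8}; (3,4)→{3,4,5}; (6,2)→{2,4}; (8,3)→{3,7}. Safe: 1. Place at column 1.
Row 5: attacked by (1,5)→{1,5}; (2,8)→{5,8}; (3,4)→{2,4,6}; (4,1)→{1,2}; (6,2)→{1,2,3}; (8,3)→{3,6}. Safe: 7. Place at column 7.
Row 7: attacked by (1,5)→{5}; (2,8)→{3,8}; (3,4)→{4,8}; (4,1)→{1,4}; (5,7)→{5,7}; (6,2)→{1,2,3}; (8,3)→{2,3,4}. Safe: 6. Place at column 6.
Columns [5, 8, 4, 1, 7, 2, 6, 3], r−c [-4, -6, -1, 3, -2, 4, 1, 5], r+c [6, 10, 7, 5, 12, 8, 13, 11] are all distinct, so no two queens attack.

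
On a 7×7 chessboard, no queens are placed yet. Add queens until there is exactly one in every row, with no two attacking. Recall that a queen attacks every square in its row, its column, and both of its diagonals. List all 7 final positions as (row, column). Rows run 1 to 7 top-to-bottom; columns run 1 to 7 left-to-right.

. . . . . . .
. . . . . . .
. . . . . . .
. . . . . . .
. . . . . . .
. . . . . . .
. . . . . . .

(1,7) (2,2) (3,4) (4,6) (5,1) (6,3) (7,5)

Row 1: Safe: 1, 2, 3, 4, 5, 6, 7. Place at column 7.
Row 2: attacked by (1,7)→{6,7}. Safe: 1, 2, 3, 4, 5. Place at column 2.
Row 3: attacked by (1,7)→{5,7}; (2,2)→{1,2,3}. Safe: 4, 6. Place at column 4.
Row 4: attacked by (1,7)→{4,7}; (2,2)→{2,4}; (3,4)→{3,4,5}. Safe: 1, 6. Place at column 6.
Row 5: attacked by (1,7)→{3,7}; (2,2)→{2,5}; (3,4)→{2,4,6}; (4,6)→{5,6,7}. Safe: 1. Place at column 1.
Row 6: attacked by (1,7)→{2,7}; (2,2)→{2,6}; (3,4)→{1,4,7}; (4,6)→{4,6}; (5,1)→{1,2}. Safe: 3, 5. Place at column 3.
Row 7: attacked by (1,7)→{1,7}; (2,2)→{2,7}; (3,4)→{4}; (4,6)→{3,6}; (5,1)→{1,3}; (6,3)→{2,3,4}. Safe: 5. Place at column 5.
Columns [7, 2, 4, 6, 1, 3, 5], r−c [-6, 0, -1, -2, 4, 3, 2], r+c [8, 4, 7, 10, 6, 9, 12] are all distinct, so no two queens attack.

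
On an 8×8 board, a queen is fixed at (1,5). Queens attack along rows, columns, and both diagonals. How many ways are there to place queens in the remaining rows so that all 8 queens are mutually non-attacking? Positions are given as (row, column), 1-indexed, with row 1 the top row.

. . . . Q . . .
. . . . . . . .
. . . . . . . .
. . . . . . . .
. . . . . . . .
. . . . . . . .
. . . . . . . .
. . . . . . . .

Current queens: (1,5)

Branch on row 2: col 1 → 3; col 2 → 4; col 3 → 3; col 7 → 6; col 8 → 2.
Sum: 3 + 4 + 3 + 6 + 2 = 18.

18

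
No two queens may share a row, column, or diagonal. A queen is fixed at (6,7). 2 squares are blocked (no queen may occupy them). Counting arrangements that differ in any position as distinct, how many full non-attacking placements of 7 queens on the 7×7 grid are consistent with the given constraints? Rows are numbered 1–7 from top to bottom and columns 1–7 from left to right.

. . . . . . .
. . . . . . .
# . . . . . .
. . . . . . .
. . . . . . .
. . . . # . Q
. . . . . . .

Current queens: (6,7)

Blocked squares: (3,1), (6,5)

Branch on row 1: col 1 → 1; col 3 → 2; col 4 → 1; col 5 → 1; col 6 → 1.
Sum: 1 + 2 + 1 + 1 + 1 = 6.

6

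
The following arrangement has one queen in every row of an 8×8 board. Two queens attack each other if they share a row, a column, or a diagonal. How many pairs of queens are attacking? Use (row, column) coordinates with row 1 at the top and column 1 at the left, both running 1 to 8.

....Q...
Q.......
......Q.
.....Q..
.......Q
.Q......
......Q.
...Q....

4

Same column: (3,7)–(7,7) (column 7).
Same diagonal: (1,5)–(3,7) (|1−3| = |5−7| = 2); (3,7)–(4,6) (|3−4| = |7−6| = 1); (6,2)–(8,4) (|6−8| = |2−4| = 2).
Total attacking pairs: 4.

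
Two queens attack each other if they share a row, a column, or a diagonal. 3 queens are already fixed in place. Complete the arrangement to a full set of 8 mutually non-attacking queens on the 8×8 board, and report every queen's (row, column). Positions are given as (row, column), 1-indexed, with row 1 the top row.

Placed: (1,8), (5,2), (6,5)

Row 2: attacked by (1,8)→{7,8}; (5,2)→{2,5}; (6,5)→{1,5}. Safe: 3, 4, 6. Place at column 3.
Row 3: attacked by (1,8)→{6,8}; (2,3)→{2,3,4}; (5,2)→{2,4}; (6,5)→{2,5,8}. Safe: 1, 7. Place at column 1.
Row 4: attacked by (1,8)→{5,8}; (2,3)→{1,3,5}; (3,1)→{1,2}; (5,2)→{1,2,3}; (6,5)→{3,5,7}. Safe: 4, 6. Place at column 6.
Row 7: attacked by (1,8)→{2,8}; (2,3)→{3,8}; (3,1)→{1,5}; (4,6)→{3,6}; (5,2)→{2,4}; (6,5)→{4,5,6}. Safe: 7. Place at column 7.
Row 8: attacked by (1,8)→{1,8}; (2,3)→{3}; (3,1)→{1,6}; (4,6)→{2,6}; (5,2)→{2,5}; (6,5)→{3,5,7}; (7,7)→{6,7,8}. Safe: 4. Place at column 4.
Columns [8, 3, 1, 6, 2, 5, 7, 4], r−c [-7, -1, 2, -2, 3, 1, 0, 4], r+c [9, 5, 4, 10, 7, 11, 14, 12] are all distinct, so no two queens attack.

(1,8) (2,3) (3,1) (4,6) (5,2) (6,5) (7,7) (8,4)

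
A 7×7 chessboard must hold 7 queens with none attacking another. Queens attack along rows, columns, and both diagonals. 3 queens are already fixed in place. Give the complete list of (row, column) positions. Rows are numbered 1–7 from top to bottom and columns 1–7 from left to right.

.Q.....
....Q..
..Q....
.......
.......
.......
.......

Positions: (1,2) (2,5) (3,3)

(1,2) (2,5) (3,3) (4,1) (5,7) (6,4) (7,6)

Row 4: attacked by (1,2)→{2,5}; (2,5)→{3,5,7}; (3,3)→{2,3,4}. Safe: 1, 6. Place at column 1.
Row 5: attacked by (1,2)→{2,6}; (2,5)→{2,5}; (3,3)→{1,3,5}; (4,1)→{1,2}. Safe: 4, 7. Place at column 7.
Row 6: attacked by (1,2)→{2,7}; (2,5)→{1,5}; (3,3)→{3,6}; (4,1)→{1,3}; (5,7)→{6,7}. Safe: 4. Place at column 4.
Row 7: attacked by (1,2)→{2}; (2,5)→{5}; (3,3)→{3,7}; (4,1)→{1,4}; (5,7)→{5,7}; (6,4)→{3,4,5}. Safe: 6. Place at column 6.
Columns [2, 5, 3, 1, 7, 4, 6], r−c [-1, -3, 0, 3, -2, 2, 1], r+c [3, 7, 6, 5, 12, 10, 13] are all distinct, so no two queens attack.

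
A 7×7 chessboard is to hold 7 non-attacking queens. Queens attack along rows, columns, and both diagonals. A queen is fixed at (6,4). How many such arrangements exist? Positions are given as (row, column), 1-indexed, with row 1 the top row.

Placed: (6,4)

Branch on row 1: col 1 → 1; col 2 → 1; col 3 → 1; col 5 → 1; col 6 → 1; col 7 → 1.
Sum: 1 + 1 + 1 + 1 + 1 + 1 = 6.

6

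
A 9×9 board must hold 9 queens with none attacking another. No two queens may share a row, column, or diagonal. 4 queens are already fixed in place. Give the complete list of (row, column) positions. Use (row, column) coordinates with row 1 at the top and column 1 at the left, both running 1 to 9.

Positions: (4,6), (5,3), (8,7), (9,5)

(1,8) (2,2) (3,9) (4,6) (5,3) (6,1) (7,4) (8,7) (9,5)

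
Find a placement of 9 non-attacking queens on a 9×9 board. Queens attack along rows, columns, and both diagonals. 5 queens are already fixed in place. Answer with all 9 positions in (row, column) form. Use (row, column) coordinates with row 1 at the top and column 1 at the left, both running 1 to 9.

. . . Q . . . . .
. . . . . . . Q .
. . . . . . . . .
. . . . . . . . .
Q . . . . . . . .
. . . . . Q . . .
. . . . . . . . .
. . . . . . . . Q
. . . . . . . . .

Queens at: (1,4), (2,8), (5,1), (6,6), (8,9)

(1,4) (2,8) (3,5) (4,3) (5,1) (6,6) (7,2) (8,9) (9,7)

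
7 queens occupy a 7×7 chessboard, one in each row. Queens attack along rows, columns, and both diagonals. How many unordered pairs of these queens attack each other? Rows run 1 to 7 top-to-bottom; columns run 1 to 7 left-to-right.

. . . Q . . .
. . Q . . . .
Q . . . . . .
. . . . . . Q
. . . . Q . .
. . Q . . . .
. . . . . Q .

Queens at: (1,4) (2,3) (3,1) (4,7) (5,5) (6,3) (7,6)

Same column: (2,3)–(6,3) (column 3).
Same diagonal: (1,4)–(2,3) (|1−2| = |4−3| = 1); (1,4)–(4,7) (|1−4| = |4−7| = 3).
Total attacking pairs: 3.

3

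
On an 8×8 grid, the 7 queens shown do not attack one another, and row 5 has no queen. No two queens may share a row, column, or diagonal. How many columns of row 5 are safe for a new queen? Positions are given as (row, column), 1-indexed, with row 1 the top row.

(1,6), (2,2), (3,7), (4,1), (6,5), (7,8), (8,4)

1

(1,6) attacks row 5 at column 6 and diagonals 2.
(2,2) attacks row 5 at column 2 and diagonals 5.
(3,7) attacks row 5 at column 7 and diagonals 5.
(4,1) attacks row 5 at column 1 and diagonals 2.
(6,5) attacks row 5 at column 5 and diagonals 4, 6.
(7,8) attacks row 5 at column 8 and diagonals 6.
(8,4) attacks row 5 at column 4 and diagonals 1, 7.
Attacked columns: {1, 2, 4, 5, 6, 7, 8}. Safe: {3}.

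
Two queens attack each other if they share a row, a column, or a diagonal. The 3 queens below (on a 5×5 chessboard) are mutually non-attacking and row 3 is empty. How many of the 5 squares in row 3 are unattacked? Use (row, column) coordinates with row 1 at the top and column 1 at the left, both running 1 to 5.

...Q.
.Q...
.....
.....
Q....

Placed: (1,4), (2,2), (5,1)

(1,4) attacks row 3 at column 4 and diagonals 2.
(2,2) attacks row 3 at column 2 and diagonals 1, 3.
(5,1) attacks row 3 at column 1 and diagonals 3.
Attacked columns: {1, 2, 3, 4}. Safe: {5}.

1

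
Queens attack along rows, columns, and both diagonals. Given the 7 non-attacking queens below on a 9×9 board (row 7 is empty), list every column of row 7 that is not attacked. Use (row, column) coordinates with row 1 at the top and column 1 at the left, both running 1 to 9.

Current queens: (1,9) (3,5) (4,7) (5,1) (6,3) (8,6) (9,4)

columns 8

(1,9) attacks row 7 at column 9 and diagonals 3.
(3,5) attacks row 7 at column 5 and diagonals 1, 9.
(4,7) attacks row 7 at column 7 and diagonals 4.
(5,1) attacks row 7 at column 1 and diagonals 3.
(6,3) attacks row 7 at column 3 and diagonals 2, 4.
(8,6) attacks row 7 at column 6 and diagonals 5, 7.
(9,4) attacks row 7 at column 4 and diagonals 2, 6.
Attacked columns: {1, 2, 3, 4, 5, 6, 7, 9}. Safe: {8}.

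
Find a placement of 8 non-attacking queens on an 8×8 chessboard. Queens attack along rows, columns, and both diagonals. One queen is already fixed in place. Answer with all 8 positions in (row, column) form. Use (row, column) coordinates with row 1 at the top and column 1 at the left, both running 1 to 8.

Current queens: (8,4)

(1,2) (2,5) (3,7) (4,1) (5,3) (6,8) (7,6) (8,4)

Row 1: attacked by (8,4)→{4}. Safe: 1, 2, 3, 5, 6, 7, 8. Place at column 2.
Row 2: attacked by (1,2)→{1,2,3}; (8,4)→{4}. Safe: 5, 6, 7, 8. Place at column 5.
Row 3: attacked by (1,2)→{2,4}; (2,5)→{4,5,6}; (8,4)→{4}. Safe: 1, 3, 7, 8. Place at column 7.
Row 4: attacked by (1,2)→{2,5}; (2,5)→{3,5,7}; (3,7)→{6,7,8}; (8,4)→{4,8}. Safe: 1. Place at column 1.
Row 5: attacked by (1,2)→{2,6}; (2,5)→{2,5,8}; (3,7)→{5,7}; (4,1)→{1,2}; (8,4)→{1,4,7}. Safe: 3. Place at column 3.
Row 6: attacked by (1,2)→{2,7}; (2,5)→{1,5}; (3,7)→{4,7}; (4,1)→{1,3}; (5,3)→{2,3,4}; (8,4)→{2,4,6}. Safe: 8. Place at column 8.
Row 7: attacked by (1,2)→{2,8}; (2,5)→{5}; (3,7)→{3,7}; (4,1)→{1,4}; (5,3)→{1,3,5}; (6,8)→{7,8}; (8,4)→{3,4,5}. Safe: 6. Place at column 6.
Columns [2, 5, 7, 1, 3, 8, 6, 4], r−c [-1, -3, -4, 3, 2, -2, 1, 4], r+c [3, 7, 10, 5, 8, 14, 13, 12] are all distinct, so no two queens attack.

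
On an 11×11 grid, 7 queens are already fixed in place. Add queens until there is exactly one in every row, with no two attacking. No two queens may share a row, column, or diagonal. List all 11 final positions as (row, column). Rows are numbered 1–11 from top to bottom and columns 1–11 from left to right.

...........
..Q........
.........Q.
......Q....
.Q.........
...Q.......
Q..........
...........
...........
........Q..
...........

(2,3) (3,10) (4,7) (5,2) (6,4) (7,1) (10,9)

Row 1: attacked by (2,3)→{2,3,4}; (3,10)→{8,10}; (4,7)→{4,7,10}; (5,2)→{2,6}; (6,4)→{4,9}; (7,1)→{1,7}; (10,9)→{9}. Safe: 5, 11. Place at column 5.
Row 8: attacked by (1,5)→{5}; (2,3)→{3,9}; (3,10)→{5,10}; (4,7)→{3,7,11}; (5,2)→{2,5}; (6,4)→{2,4,6}; (7,1)→{1,2}; (10,9)→{7,9,11}. Safe: 8. Place at column 8.
Row 9: attacked by (1,5)→{5}; (2,3)→{3,10}; (3,10)→{4,10}; (4,7)→{2,7}; (5,2)→{2,6}; (6,4)→{1,4,7}; (7,1)→{1,3}; (8,8)→{7,8,9}; (10,9)→{8,9,10}. Safe: 11. Place at column 11.
Row 11: attacked by (1,5)→{5}; (2,3)→{3}; (3,10)→{2,10}; (4,7)→{7}; (5,2)→{2,8}; (6,4)→{4,9}; (7,1)→{1,5}; (8,8)→{5,8,11}; (9,11)→{9,11}; (10,9)→{8,9,10}. Safe: 6. Place at column 6.
Columns [5, 3, 10, 7, 2, 4, 1, 8, 11, 9, 6], r−c [-4, -1, -7, -3, 3, 2, 6, 0, -2, 1, 5], r+c [6, 5, 13, 11, 7, 10, 8, 16, 20, 19, 17] are all distinct, so no two queens attack.

(1,5) (2,3) (3,10) (4,7) (5,2) (6,4) (7,1) (8,8) (9,11) (10,9) (11,6)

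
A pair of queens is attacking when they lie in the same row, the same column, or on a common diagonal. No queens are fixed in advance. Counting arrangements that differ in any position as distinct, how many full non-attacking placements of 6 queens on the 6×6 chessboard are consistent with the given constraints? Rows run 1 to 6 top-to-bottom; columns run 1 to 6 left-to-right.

Branch on row 1: col 1 → 0; col 2 → 1; col 3 → 1; col 4 → 1; col 5 → 1; col 6 → 0.
Sum: 0 + 1 + 1 + 1 + 1 + 0 = 4.
(This is the classic 6-queens count.)

4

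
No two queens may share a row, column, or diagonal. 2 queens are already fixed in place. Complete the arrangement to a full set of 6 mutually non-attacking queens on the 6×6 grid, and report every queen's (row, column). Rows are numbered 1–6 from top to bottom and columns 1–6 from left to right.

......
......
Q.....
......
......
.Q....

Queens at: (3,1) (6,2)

(1,5) (2,3) (3,1) (4,6) (5,4) (6,2)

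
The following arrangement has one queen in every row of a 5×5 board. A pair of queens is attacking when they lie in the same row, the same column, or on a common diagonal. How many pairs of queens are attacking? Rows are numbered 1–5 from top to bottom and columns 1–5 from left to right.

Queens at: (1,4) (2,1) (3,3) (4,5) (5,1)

2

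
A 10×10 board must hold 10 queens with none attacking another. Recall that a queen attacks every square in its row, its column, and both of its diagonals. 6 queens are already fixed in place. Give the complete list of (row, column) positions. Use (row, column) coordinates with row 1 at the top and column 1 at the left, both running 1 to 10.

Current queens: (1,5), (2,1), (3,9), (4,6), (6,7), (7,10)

(1,5) (2,1) (3,9) (4,6) (5,3) (6,7) (7,10) (8,8) (9,2) (10,4)

Row 5: attacked by (1,5)→{1,5,9}; (2,1)→{1,4}; (3,9)→{7,9}; (4,6)→{5,6,7}; (6,7)→{6,7,8}; (7,10)→{8,10}. Safe: 2, 3. Place at column 3.
Row 8: attacked by (1,5)→{5}; (2,1)→{1,7}; (3,9)→{4,9}; (4,6)→{2,6,10}; (5,3)→{3,6}; (6,7)→{5,7,9}; (7,10)→{9,10}. Safe: 8. Place at column 8.
Row 9: attacked by (1,5)→{5}; (2,1)→{1,8}; (3,9)→{3,9}; (4,6)→{1,6}; (5,3)→{3,7}; (6,7)→{4,7,10}; (7,10)→{8,10}; (8,8)→{7,8,9}. Safe: 2. Place at column 2.
Row 10: attacked by (1,5)→{5}; (2,1)→{1,9}; (3,9)→{2,9}; (4,6)→{6}; (5,3)→{3,8}; (6,7)→{3,7}; (7,10)→{7,10}; (8,8)→{6,8,10}; (9,2)→{1,2,3}. Safe: 4. Place at column 4.
Columns [5, 1, 9, 6, 3, 7, 10, 8, 2, 4], r−c [-4, 1, -6, -2, 2, -1, -3, 0, 7, 6], r+c [6, 3, 12, 10, 8, 13, 17, 16, 11, 14] are all distinct, so no two queens attack.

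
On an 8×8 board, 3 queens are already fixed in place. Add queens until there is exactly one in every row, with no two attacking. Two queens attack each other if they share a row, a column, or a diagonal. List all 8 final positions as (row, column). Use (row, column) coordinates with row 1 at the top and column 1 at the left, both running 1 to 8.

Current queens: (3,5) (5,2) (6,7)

(1,4) (2,1) (3,5) (4,8) (5,2) (6,7) (7,3) (8,6)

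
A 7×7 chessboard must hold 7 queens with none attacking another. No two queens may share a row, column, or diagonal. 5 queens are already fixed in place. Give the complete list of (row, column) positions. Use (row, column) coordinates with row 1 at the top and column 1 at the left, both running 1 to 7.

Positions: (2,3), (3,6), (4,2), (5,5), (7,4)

Row 1: attacked by (2,3)→{2,3,4}; (3,6)→{4,6}; (4,2)→{2,5}; (5,5)→{1,5}; (7,4)→{4}. Safe: 7. Place at column 7.
Row 6: attacked by (1,7)→{2,7}; (2,3)→{3,7}; (3,6)→{3,6}; (4,2)→{2,4}; (5,5)→{4,5,6}; (7,4)→{3,4,5}. Safe: 1. Place at column 1.
Columns [7, 3, 6, 2, 5, 1, 4], r−c [-6, -1, -3, 2, 0, 5, 3], r+c [8, 5, 9, 6, 10, 7, 11] are all distinct, so no two queens attack.

(1,7) (2,3) (3,6) (4,2) (5,5) (6,1) (7,4)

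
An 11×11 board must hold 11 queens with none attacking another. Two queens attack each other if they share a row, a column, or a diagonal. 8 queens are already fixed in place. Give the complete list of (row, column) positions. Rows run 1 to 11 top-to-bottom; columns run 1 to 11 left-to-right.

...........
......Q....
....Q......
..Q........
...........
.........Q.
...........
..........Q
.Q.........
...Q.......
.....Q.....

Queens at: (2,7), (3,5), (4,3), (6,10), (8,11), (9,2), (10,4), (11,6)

Row 1: attacked by (2,7)→{6,7,8}; (3,5)→{3,5,7}; (4,3)→{3,6}; (6,10)→{5,10}; (8,11)→{4,11}; (9,2)→{2,10}; (10,4)→{4}; (11,6)→{6}. Safe: 1, 9. Place at column 9.
Row 5: attacked by (1,9)→{5,9}; (2,7)→{4,7,10}; (3,5)→{3,5,7}; (4,3)→{2,3,4}; (6,10)→{9,10,11}; (8,11)→{8,11}; (9,2)→{2,6}; (10,4)→{4,9}; (11,6)→{6}. Safe: 1. Place at column 1.
Row 7: attacked by (1,9)→{3,9}; (2,7)→{2,7}; (3,5)→{1,5,9}; (4,3)→{3,6}; (5,1)→{1,3}; (6,10)→{9,10,11}; (8,11)→{10,11}; (9,2)→{2,4}; (10,4)→{1,4,7}; (11,6)→{2,6,10}. Safe: 8. Place at column 8.
Columns [9, 7, 5, 3, 1, 10, 8, 11, 2, 4, 6], r−c [-8, -5, -2, 1, 4, -4, -1, -3, 7, 6, 5], r+c [10, 9, 8, 7, 6, 16, 15, 19, 11, 14, 17] are all distinct, so no two queens attack.

(1,9) (2,7) (3,5) (4,3) (5,1) (6,10) (7,8) (8,11) (9,2) (10,4) (11,6)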